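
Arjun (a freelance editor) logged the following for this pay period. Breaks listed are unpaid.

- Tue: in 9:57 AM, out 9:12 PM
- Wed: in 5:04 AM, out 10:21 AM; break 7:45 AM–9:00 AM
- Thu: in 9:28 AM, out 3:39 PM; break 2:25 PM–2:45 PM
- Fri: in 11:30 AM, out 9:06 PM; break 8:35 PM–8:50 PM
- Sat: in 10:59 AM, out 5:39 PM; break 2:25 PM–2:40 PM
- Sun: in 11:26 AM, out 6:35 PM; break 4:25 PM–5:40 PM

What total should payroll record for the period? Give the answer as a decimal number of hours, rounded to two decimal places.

42.80 hours

Tue: 9:57 AM–9:12 PM = 11 h 15 min
Wed: 5:04 AM–10:21 AM = 5 h 17 min; less 75 min break → 4 h 2 min
Thu: 9:28 AM–3:39 PM = 6 h 11 min; less 20 min break → 5 h 51 min
Fri: 11:30 AM–9:06 PM = 9 h 36 min; less 15 min break → 9 h 21 min
Sat: 10:59 AM–5:39 PM = 6 h 40 min; less 15 min break → 6 h 25 min
Sun: 11:26 AM–6:35 PM = 7 h 9 min; less 75 min break → 5 h 54 min
Total: 11 h 15 min + 4 h 2 min + 5 h 51 min + 9 h 21 min + 6 h 25 min + 5 h 54 min = 42 h 48 min.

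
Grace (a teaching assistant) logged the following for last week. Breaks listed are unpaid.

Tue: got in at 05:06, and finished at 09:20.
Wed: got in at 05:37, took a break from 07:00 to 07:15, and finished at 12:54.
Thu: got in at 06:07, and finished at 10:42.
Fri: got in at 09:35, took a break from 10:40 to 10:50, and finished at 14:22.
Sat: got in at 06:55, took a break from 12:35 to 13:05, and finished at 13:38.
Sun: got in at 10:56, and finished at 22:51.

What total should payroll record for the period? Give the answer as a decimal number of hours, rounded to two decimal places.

38.60 hours

Tue: 05:06–09:20 = 4 h 14 min
Wed: 05:37–12:54 = 7 h 17 min; less 15 min break → 7 h 2 min
Thu: 06:07–10:42 = 4 h 35 min
Fri: 09:35–14:22 = 4 h 47 min; less 10 min break → 4 h 37 min
Sat: 06:55–13:38 = 6 h 43 min; less 30 min break → 6 h 13 min
Sun: 10:56–22:51 = 11 h 55 min
Total: 4 h 14 min + 7 h 2 min + 4 h 35 min + 4 h 37 min + 6 h 13 min + 11 h 55 min = 38 h 36 min.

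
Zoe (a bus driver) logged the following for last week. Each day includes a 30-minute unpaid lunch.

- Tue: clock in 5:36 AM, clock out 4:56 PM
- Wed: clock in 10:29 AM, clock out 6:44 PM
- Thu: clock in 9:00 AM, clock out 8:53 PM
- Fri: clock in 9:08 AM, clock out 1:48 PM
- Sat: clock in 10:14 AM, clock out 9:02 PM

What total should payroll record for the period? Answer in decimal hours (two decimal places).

44.43 hours

Tue: 5:36 AM–4:56 PM = 11 h 20 min; less 30 min break → 10 h 50 min
Wed: 10:29 AM–6:44 PM = 8 h 15 min; less 30 min break → 7 h 45 min
Thu: 9:00 AM–8:53 PM = 11 h 53 min; less 30 min break → 11 h 23 min
Fri: 9:08 AM–1:48 PM = 4 h 40 min; less 30 min break → 4 h 10 min
Sat: 10:14 AM–9:02 PM = 10 h 48 min; less 30 min break → 10 h 18 min
Total: 10 h 50 min + 7 h 45 min + 11 h 23 min + 4 h 10 min + 10 h 18 min = 44 h 26 min.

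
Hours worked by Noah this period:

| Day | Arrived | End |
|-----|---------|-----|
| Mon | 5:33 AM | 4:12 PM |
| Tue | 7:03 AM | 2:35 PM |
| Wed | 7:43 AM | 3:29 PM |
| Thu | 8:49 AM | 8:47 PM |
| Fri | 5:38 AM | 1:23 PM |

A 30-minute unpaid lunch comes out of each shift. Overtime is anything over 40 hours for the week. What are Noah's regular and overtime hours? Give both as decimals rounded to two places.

Regular 40.00 hours, overtime 3.17 hours

Mon: 5:33 AM–4:12 PM = 10 h 39 min; less 30 min break → 10 h 9 min
Tue: 7:03 AM–2:35 PM = 7 h 32 min; less 30 min break → 7 h 2 min
Wed: 7:43 AM–3:29 PM = 7 h 46 min; less 30 min break → 7 h 16 min
Thu: 8:49 AM–8:47 PM = 11 h 58 min; less 30 min break → 11 h 28 min
Fri: 5:38 AM–1:23 PM = 7 h 45 min; less 30 min break → 7 h 15 min
Total worked: 43 h 10 min = 43.17 h.
Threshold 40 h → overtime 3 h 10 min, regular 40 h 0 min.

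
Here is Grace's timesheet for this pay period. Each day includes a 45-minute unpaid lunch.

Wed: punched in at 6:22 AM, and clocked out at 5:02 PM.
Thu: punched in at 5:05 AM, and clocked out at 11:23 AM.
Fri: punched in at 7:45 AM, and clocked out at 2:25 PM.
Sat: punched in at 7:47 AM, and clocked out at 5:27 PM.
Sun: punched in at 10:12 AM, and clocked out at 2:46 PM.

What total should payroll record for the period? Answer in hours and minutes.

34 h 7 min

Wed: 6:22 AM–5:02 PM = 10 h 40 min; less 45 min break → 9 h 55 min
Thu: 5:05 AM–11:23 AM = 6 h 18 min; less 45 min break → 5 h 33 min
Fri: 7:45 AM–2:25 PM = 6 h 40 min; less 45 min break → 5 h 55 min
Sat: 7:47 AM–5:27 PM = 9 h 40 min; less 45 min break → 8 h 55 min
Sun: 10:12 AM–2:46 PM = 4 h 34 min; less 45 min break → 3 h 49 min
Total: 9 h 55 min + 5 h 33 min + 5 h 55 min + 8 h 55 min + 3 h 49 min = 34 h 7 min.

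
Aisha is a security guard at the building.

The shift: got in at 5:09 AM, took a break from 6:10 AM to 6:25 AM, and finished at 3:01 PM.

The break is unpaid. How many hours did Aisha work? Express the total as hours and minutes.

9 h 37 min

The shift: 5:09 AM–3:01 PM = 9 h 52 min; less 15 min break → 9 h 37 min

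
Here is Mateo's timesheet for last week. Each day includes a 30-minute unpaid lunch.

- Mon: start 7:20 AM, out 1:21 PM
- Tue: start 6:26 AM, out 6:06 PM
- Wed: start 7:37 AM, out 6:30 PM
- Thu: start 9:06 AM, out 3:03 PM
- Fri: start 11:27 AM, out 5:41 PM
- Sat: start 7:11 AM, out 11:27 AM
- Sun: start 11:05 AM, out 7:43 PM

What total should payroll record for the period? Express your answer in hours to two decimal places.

Mon: 7:20 AM–1:21 PM = 6 h 1 min; less 30 min break → 5 h 31 min
Tue: 6:26 AM–6:06 PM = 11 h 40 min; less 30 min break → 11 h 10 min
Wed: 7:37 AM–6:30 PM = 10 h 53 min; less 30 min break → 10 h 23 min
Thu: 9:06 AM–3:03 PM = 5 h 57 min; less 30 min break → 5 h 27 min
Fri: 11:27 AM–5:41 PM = 6 h 14 min; less 30 min break → 5 h 44 min
Sat: 7:11 AM–11:27 AM = 4 h 16 min; less 30 min break → 3 h 46 min
Sun: 11:05 AM–7:43 PM = 8 h 38 min; less 30 min break → 8 h 8 min
Total: 5 h 31 min + 11 h 10 min + 10 h 23 min + 5 h 27 min + 5 h 44 min + 3 h 46 min + 8 h 8 min = 50 h 9 min.

50.15 hours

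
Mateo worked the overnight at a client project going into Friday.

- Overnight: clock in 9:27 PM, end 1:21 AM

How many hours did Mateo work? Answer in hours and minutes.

3 h 54 min

Overnight: 9:27 PM → midnight = 2 h 33 min; midnight → 1:21 AM = 1 h 21 min; span 3 h 54 min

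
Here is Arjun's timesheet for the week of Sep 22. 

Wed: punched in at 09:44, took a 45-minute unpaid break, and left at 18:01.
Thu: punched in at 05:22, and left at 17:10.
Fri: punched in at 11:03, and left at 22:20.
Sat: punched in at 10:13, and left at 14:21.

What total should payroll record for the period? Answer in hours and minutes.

34 h 45 min

Wed: 09:44–18:01 = 8 h 17 min; less 45 min break → 7 h 32 min
Thu: 05:22–17:10 = 11 h 48 min
Fri: 11:03–22:20 = 11 h 17 min
Sat: 10:13–14:21 = 4 h 8 min
Total: 7 h 32 min + 11 h 48 min + 11 h 17 min + 4 h 8 min = 34 h 45 min.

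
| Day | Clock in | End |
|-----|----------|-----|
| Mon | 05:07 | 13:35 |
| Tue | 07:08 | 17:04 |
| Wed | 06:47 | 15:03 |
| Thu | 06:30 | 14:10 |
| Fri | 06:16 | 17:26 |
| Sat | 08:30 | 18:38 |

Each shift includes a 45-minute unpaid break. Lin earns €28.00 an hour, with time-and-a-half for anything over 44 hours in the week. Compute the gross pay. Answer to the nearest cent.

Mon: 05:07–13:35 = 8 h 28 min; less 45 min break → 7 h 43 min
Tue: 07:08–17:04 = 9 h 56 min; less 45 min break → 9 h 11 min
Wed: 06:47–15:03 = 8 h 16 min; less 45 min break → 7 h 31 min
Thu: 06:30–14:10 = 7 h 40 min; less 45 min break → 6 h 55 min
Fri: 06:16–17:26 = 11 h 10 min; less 45 min break → 10 h 25 min
Sat: 08:30–18:38 = 10 h 8 min; less 45 min break → 9 h 23 min
Total worked: 51 h 8 min = 3068 min.
Regular 44 h 0 min = 2640 min at €28.00/h; overtime 7 h 8 min = 428 min at €42.00/h.
Pay = (2640 × €28.00 + 428 × €42.00) ÷ 60 = €1531.60.

€1531.60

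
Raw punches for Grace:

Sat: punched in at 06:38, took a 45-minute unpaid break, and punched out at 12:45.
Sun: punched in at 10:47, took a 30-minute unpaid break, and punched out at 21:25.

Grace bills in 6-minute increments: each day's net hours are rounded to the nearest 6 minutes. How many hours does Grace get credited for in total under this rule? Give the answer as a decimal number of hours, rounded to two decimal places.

15.50 hours

Sat: 06:38–12:45 = 6 h 7 min − 45 min = 5 h 22 min → rounds to 5 h 24 min
Sun: 10:47–21:25 = 10 h 38 min − 30 min = 10 h 8 min → rounds to 10 h 6 min
Total credited: 15 h 30 min.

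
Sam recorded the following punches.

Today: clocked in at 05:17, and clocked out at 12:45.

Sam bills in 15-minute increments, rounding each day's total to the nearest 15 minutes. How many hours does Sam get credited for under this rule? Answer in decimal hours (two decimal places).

7.50 hours

Today: 05:17–12:45 = 7 h 28 min → rounds to 7 h 30 min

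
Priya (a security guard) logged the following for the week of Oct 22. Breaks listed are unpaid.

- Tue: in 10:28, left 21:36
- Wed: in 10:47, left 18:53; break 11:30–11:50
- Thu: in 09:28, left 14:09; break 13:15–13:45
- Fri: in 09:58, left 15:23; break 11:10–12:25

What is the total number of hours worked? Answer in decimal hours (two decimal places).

Tue: 10:28–21:36 = 11 h 8 min
Wed: 10:47–18:53 = 8 h 6 min; less 20 min break → 7 h 46 min
Thu: 09:28–14:09 = 4 h 41 min; less 30 min break → 4 h 11 min
Fri: 09:58–15:23 = 5 h 25 min; less 75 min break → 4 h 10 min
Total: 11 h 8 min + 7 h 46 min + 4 h 11 min + 4 h 10 min = 27 h 15 min.

27.25 hours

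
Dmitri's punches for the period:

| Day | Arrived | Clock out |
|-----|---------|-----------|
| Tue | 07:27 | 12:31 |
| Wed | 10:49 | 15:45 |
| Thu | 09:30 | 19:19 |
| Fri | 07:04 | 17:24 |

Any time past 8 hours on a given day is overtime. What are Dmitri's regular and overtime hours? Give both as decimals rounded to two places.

Regular 26.00 hours, overtime 4.15 hours

Tue: 07:27–12:31 = 5 h 4 min
Wed: 10:49–15:45 = 4 h 56 min
Thu: 09:30–19:19 = 9 h 49 min
Fri: 07:04–17:24 = 10 h 20 min
Tue reg 5 h 4 min / OT 0 h 0 min; Wed reg 4 h 56 min / OT 0 h 0 min; Thu reg 8 h 0 min / OT 1 h 49 min; Fri reg 8 h 0 min / OT 2 h 20 min.
Totals: regular 26 h 0 min, overtime 4 h 9 min.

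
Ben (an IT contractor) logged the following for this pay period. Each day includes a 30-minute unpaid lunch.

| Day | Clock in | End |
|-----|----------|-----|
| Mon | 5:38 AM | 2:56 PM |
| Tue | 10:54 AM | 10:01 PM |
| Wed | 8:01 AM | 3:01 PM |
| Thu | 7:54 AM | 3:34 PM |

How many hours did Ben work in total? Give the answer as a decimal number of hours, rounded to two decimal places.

33.08 hours

Mon: 5:38 AM–2:56 PM = 9 h 18 min; less 30 min break → 8 h 48 min
Tue: 10:54 AM–10:01 PM = 11 h 7 min; less 30 min break → 10 h 37 min
Wed: 8:01 AM–3:01 PM = 7 h 0 min; less 30 min break → 6 h 30 min
Thu: 7:54 AM–3:34 PM = 7 h 40 min; less 30 min break → 7 h 10 min
Total: 8 h 48 min + 10 h 37 min + 6 h 30 min + 7 h 10 min = 33 h 5 min.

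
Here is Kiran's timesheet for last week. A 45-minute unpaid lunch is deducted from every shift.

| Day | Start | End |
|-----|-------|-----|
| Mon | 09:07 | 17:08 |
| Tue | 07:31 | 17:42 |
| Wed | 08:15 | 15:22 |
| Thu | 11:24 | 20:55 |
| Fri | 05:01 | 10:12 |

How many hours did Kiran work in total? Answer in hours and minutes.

36 h 16 min

Mon: 09:07–17:08 = 8 h 1 min; less 45 min break → 7 h 16 min
Tue: 07:31–17:42 = 10 h 11 min; less 45 min break → 9 h 26 min
Wed: 08:15–15:22 = 7 h 7 min; less 45 min break → 6 h 22 min
Thu: 11:24–20:55 = 9 h 31 min; less 45 min break → 8 h 46 min
Fri: 05:01–10:12 = 5 h 11 min; less 45 min break → 4 h 26 min
Total: 7 h 16 min + 9 h 26 min + 6 h 22 min + 8 h 46 min + 4 h 26 min = 36 h 16 min.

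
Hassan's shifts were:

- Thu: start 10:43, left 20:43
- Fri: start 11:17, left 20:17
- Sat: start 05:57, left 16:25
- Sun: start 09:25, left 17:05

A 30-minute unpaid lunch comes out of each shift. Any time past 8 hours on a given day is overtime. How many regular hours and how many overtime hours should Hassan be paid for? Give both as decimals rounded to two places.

Thu: 10:43–20:43 = 10 h 0 min; less 30 min break → 9 h 30 min
Fri: 11:17–20:17 = 9 h 0 min; less 30 min break → 8 h 30 min
Sat: 05:57–16:25 = 10 h 28 min; less 30 min break → 9 h 58 min
Sun: 09:25–17:05 = 7 h 40 min; less 30 min break → 7 h 10 min
Thu reg 8 h 0 min / OT 1 h 30 min; Fri reg 8 h 0 min / OT 0 h 30 min; Sat reg 8 h 0 min / OT 1 h 58 min; Sun reg 7 h 10 min / OT 0 h 0 min.
Totals: regular 31 h 10 min, overtime 3 h 58 min.

Regular 31.17 hours, overtime 3.97 hours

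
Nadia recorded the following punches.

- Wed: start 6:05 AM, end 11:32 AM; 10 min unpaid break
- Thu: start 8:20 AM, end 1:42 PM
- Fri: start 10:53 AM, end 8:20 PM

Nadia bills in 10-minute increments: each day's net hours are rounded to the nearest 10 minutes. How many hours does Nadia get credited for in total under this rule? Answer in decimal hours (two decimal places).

20.17 hours

Wed: 6:05 AM–11:32 AM = 5 h 27 min − 10 min = 5 h 17 min → rounds to 5 h 20 min
Thu: 8:20 AM–1:42 PM = 5 h 22 min → rounds to 5 h 20 min
Fri: 10:53 AM–8:20 PM = 9 h 27 min → rounds to 9 h 30 min
Total credited: 20 h 10 min.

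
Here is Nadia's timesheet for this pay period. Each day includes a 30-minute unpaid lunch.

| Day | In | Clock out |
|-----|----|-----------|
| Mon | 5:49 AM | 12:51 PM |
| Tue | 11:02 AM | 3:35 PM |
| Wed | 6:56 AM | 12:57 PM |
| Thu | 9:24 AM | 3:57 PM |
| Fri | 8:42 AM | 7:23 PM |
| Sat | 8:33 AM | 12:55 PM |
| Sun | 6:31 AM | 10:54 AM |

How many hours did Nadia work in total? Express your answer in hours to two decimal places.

40.08 hours

Mon: 5:49 AM–12:51 PM = 7 h 2 min; less 30 min break → 6 h 32 min
Tue: 11:02 AM–3:35 PM = 4 h 33 min; less 30 min break → 4 h 3 min
Wed: 6:56 AM–12:57 PM = 6 h 1 min; less 30 min break → 5 h 31 min
Thu: 9:24 AM–3:57 PM = 6 h 33 min; less 30 min break → 6 h 3 min
Fri: 8:42 AM–7:23 PM = 10 h 41 min; less 30 min break → 10 h 11 min
Sat: 8:33 AM–12:55 PM = 4 h 22 min; less 30 min break → 3 h 52 min
Sun: 6:31 AM–10:54 AM = 4 h 23 min; less 30 min break → 3 h 53 min
Total: 6 h 32 min + 4 h 3 min + 5 h 31 min + 6 h 3 min + 10 h 11 min + 3 h 52 min + 3 h 53 min = 40 h 5 min.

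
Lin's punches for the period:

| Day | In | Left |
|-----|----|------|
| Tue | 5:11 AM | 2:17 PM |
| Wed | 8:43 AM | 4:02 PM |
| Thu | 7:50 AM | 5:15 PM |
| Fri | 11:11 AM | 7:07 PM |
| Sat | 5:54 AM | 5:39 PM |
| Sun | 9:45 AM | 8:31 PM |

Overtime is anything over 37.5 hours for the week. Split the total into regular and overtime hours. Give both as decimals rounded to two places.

Regular 37.50 hours, overtime 18.78 hours

Tue: 5:11 AM–2:17 PM = 9 h 6 min
Wed: 8:43 AM–4:02 PM = 7 h 19 min
Thu: 7:50 AM–5:15 PM = 9 h 25 min
Fri: 11:11 AM–7:07 PM = 7 h 56 min
Sat: 5:54 AM–5:39 PM = 11 h 45 min
Sun: 9:45 AM–8:31 PM = 10 h 46 min
Total worked: 56 h 17 min = 56.28 h.
Threshold 37.5 h → overtime 18 h 47 min, regular 37 h 30 min.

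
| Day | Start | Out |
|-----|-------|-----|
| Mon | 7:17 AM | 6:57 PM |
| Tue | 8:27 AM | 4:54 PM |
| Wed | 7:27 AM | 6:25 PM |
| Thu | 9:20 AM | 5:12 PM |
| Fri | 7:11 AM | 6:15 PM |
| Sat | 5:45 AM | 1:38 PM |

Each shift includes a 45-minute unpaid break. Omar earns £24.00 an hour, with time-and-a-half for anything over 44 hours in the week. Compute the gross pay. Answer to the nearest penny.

Mon: 7:17 AM–6:57 PM = 11 h 40 min; less 45 min break → 10 h 55 min
Tue: 8:27 AM–4:54 PM = 8 h 27 min; less 45 min break → 7 h 42 min
Wed: 7:27 AM–6:25 PM = 10 h 58 min; less 45 min break → 10 h 13 min
Thu: 9:20 AM–5:12 PM = 7 h 52 min; less 45 min break → 7 h 7 min
Fri: 7:11 AM–6:15 PM = 11 h 4 min; less 45 min break → 10 h 19 min
Sat: 5:45 AM–1:38 PM = 7 h 53 min; less 45 min break → 7 h 8 min
Total worked: 53 h 24 min = 3204 min.
Regular 44 h 0 min = 2640 min at £24.00/h; overtime 9 h 24 min = 564 min at £36.00/h.
Pay = (2640 × £24.00 + 564 × £36.00) ÷ 60 = £1394.40.

£1394.40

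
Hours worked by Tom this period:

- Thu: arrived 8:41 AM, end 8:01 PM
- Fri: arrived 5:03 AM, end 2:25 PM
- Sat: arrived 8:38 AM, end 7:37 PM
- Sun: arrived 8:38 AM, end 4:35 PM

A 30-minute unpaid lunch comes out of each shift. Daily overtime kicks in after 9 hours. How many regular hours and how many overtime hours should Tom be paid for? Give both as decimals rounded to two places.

Thu: 8:41 AM–8:01 PM = 11 h 20 min; less 30 min break → 10 h 50 min
Fri: 5:03 AM–2:25 PM = 9 h 22 min; less 30 min break → 8 h 52 min
Sat: 8:38 AM–7:37 PM = 10 h 59 min; less 30 min break → 10 h 29 min
Sun: 8:38 AM–4:35 PM = 7 h 57 min; less 30 min break → 7 h 27 min
Thu reg 9 h 0 min / OT 1 h 50 min; Fri reg 8 h 52 min / OT 0 h 0 min; Sat reg 9 h 0 min / OT 1 h 29 min; Sun reg 7 h 27 min / OT 0 h 0 min.
Totals: regular 34 h 19 min, overtime 3 h 19 min.

Regular 34.32 hours, overtime 3.32 hours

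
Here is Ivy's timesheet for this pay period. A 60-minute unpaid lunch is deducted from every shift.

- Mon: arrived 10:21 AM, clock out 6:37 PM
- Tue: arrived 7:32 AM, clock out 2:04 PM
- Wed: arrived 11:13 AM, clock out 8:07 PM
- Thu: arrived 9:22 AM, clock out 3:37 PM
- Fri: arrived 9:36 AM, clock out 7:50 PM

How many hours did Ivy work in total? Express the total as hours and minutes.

35 h 11 min

Mon: 10:21 AM–6:37 PM = 8 h 16 min; less 60 min break → 7 h 16 min
Tue: 7:32 AM–2:04 PM = 6 h 32 min; less 60 min break → 5 h 32 min
Wed: 11:13 AM–8:07 PM = 8 h 54 min; less 60 min break → 7 h 54 min
Thu: 9:22 AM–3:37 PM = 6 h 15 min; less 60 min break → 5 h 15 min
Fri: 9:36 AM–7:50 PM = 10 h 14 min; less 60 min break → 9 h 14 min
Total: 7 h 16 min + 5 h 32 min + 7 h 54 min + 5 h 15 min + 9 h 14 min = 35 h 11 min.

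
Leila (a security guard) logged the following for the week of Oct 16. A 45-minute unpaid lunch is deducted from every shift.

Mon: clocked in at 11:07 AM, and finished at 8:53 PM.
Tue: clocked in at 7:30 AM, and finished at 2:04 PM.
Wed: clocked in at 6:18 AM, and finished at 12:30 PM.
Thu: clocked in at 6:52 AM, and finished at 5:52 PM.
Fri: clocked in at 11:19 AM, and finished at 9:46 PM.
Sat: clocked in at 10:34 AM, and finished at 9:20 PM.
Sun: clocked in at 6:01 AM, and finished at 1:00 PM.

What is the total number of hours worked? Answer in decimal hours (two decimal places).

56.48 hours

Mon: 11:07 AM–8:53 PM = 9 h 46 min; less 45 min break → 9 h 1 min
Tue: 7:30 AM–2:04 PM = 6 h 34 min; less 45 min break → 5 h 49 min
Wed: 6:18 AM–12:30 PM = 6 h 12 min; less 45 min break → 5 h 27 min
Thu: 6:52 AM–5:52 PM = 11 h 0 min; less 45 min break → 10 h 15 min
Fri: 11:19 AM–9:46 PM = 10 h 27 min; less 45 min break → 9 h 42 min
Sat: 10:34 AM–9:20 PM = 10 h 46 min; less 45 min break → 10 h 1 min
Sun: 6:01 AM–1:00 PM = 6 h 59 min; less 45 min break → 6 h 14 min
Total: 9 h 1 min + 5 h 49 min + 5 h 27 min + 10 h 15 min + 9 h 42 min + 10 h 1 min + 6 h 14 min = 56 h 29 min.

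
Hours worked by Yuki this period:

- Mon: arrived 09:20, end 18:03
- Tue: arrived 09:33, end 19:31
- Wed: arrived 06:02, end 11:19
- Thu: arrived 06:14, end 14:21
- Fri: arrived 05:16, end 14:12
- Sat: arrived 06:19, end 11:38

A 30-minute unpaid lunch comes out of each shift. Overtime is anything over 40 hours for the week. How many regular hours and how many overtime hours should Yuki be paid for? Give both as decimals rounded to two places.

Regular 40.00 hours, overtime 3.33 hours

Mon: 09:20–18:03 = 8 h 43 min; less 30 min break → 8 h 13 min
Tue: 09:33–19:31 = 9 h 58 min; less 30 min break → 9 h 28 min
Wed: 06:02–11:19 = 5 h 17 min; less 30 min break → 4 h 47 min
Thu: 06:14–14:21 = 8 h 7 min; less 30 min break → 7 h 37 min
Fri: 05:16–14:12 = 8 h 56 min; less 30 min break → 8 h 26 min
Sat: 06:19–11:38 = 5 h 19 min; less 30 min break → 4 h 49 min
Total worked: 43 h 20 min = 43.33 h.
Threshold 40 h → overtime 3 h 20 min, regular 40 h 0 min.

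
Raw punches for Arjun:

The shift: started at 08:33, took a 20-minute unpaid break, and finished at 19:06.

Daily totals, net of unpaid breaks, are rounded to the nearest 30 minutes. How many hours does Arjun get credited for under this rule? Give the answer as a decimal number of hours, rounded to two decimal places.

The shift: 08:33–19:06 = 10 h 33 min − 20 min = 10 h 13 min → rounds to 10 h 0 min

10.00 hours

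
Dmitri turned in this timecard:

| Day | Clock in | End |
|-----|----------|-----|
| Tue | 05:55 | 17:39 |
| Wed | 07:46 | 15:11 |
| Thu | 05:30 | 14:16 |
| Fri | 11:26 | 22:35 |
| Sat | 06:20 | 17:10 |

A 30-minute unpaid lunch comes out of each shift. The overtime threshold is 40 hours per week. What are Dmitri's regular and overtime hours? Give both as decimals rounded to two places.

Regular 40.00 hours, overtime 7.40 hours

Tue: 05:55–17:39 = 11 h 44 min; less 30 min break → 11 h 14 min
Wed: 07:46–15:11 = 7 h 25 min; less 30 min break → 6 h 55 min
Thu: 05:30–14:16 = 8 h 46 min; less 30 min break → 8 h 16 min
Fri: 11:26–22:35 = 11 h 9 min; less 30 min break → 10 h 39 min
Sat: 06:20–17:10 = 10 h 50 min; less 30 min break → 10 h 20 min
Total worked: 47 h 24 min = 47.40 h.
Threshold 40 h → overtime 7 h 24 min, regular 40 h 0 min.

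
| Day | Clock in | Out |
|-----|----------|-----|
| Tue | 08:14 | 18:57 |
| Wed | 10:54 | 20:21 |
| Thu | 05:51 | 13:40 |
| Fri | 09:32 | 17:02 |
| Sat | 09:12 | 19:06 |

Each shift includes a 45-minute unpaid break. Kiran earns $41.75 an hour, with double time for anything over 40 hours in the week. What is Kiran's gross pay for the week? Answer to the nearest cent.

$1806.38

Tue: 08:14–18:57 = 10 h 43 min; less 45 min break → 9 h 58 min
Wed: 10:54–20:21 = 9 h 27 min; less 45 min break → 8 h 42 min
Thu: 05:51–13:40 = 7 h 49 min; less 45 min break → 7 h 4 min
Fri: 09:32–17:02 = 7 h 30 min; less 45 min break → 6 h 45 min
Sat: 09:12–19:06 = 9 h 54 min; less 45 min break → 9 h 9 min
Total worked: 41 h 38 min = 2498 min.
Regular 40 h 0 min = 2400 min at $41.75/h; overtime 1 h 38 min = 98 min at $83.50/h.
Pay = (2400 × $41.75 + 98 × $83.50) ÷ 60 = $1806.38.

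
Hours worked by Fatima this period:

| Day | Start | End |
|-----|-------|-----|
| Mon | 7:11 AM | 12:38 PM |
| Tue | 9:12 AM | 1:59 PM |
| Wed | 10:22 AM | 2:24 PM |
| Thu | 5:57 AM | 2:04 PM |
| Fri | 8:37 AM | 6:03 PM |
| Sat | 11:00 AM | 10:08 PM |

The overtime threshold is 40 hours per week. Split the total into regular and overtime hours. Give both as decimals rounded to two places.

Mon: 7:11 AM–12:38 PM = 5 h 27 min
Tue: 9:12 AM–1:59 PM = 4 h 47 min
Wed: 10:22 AM–2:24 PM = 4 h 2 min
Thu: 5:57 AM–2:04 PM = 8 h 7 min
Fri: 8:37 AM–6:03 PM = 9 h 26 min
Sat: 11:00 AM–10:08 PM = 11 h 8 min
Total worked: 42 h 57 min = 42.95 h.
Threshold 40 h → overtime 2 h 57 min, regular 40 h 0 min.

Regular 40.00 hours, overtime 2.95 hours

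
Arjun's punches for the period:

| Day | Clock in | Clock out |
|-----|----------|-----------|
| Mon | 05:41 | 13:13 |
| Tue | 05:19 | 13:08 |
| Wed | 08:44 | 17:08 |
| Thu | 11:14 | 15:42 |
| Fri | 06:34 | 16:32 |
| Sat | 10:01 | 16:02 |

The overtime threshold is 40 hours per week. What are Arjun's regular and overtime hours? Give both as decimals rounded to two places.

Mon: 05:41–13:13 = 7 h 32 min
Tue: 05:19–13:08 = 7 h 49 min
Wed: 08:44–17:08 = 8 h 24 min
Thu: 11:14–15:42 = 4 h 28 min
Fri: 06:34–16:32 = 9 h 58 min
Sat: 10:01–16:02 = 6 h 1 min
Total worked: 44 h 12 min = 44.20 h.
Threshold 40 h → overtime 4 h 12 min, regular 40 h 0 min.

Regular 40.00 hours, overtime 4.20 hours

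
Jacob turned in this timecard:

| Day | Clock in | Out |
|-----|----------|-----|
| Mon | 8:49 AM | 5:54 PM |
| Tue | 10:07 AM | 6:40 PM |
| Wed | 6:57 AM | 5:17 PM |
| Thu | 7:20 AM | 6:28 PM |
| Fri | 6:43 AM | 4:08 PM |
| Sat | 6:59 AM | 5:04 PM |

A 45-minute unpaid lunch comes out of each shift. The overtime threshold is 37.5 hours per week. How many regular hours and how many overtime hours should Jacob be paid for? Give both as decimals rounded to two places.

Regular 37.50 hours, overtime 16.60 hours

Mon: 8:49 AM–5:54 PM = 9 h 5 min; less 45 min break → 8 h 20 min
Tue: 10:07 AM–6:40 PM = 8 h 33 min; less 45 min break → 7 h 48 min
Wed: 6:57 AM–5:17 PM = 10 h 20 min; less 45 min break → 9 h 35 min
Thu: 7:20 AM–6:28 PM = 11 h 8 min; less 45 min break → 10 h 23 min
Fri: 6:43 AM–4:08 PM = 9 h 25 min; less 45 min break → 8 h 40 min
Sat: 6:59 AM–5:04 PM = 10 h 5 min; less 45 min break → 9 h 20 min
Total worked: 54 h 6 min = 54.10 h.
Threshold 37.5 h → overtime 16 h 36 min, regular 37 h 30 min.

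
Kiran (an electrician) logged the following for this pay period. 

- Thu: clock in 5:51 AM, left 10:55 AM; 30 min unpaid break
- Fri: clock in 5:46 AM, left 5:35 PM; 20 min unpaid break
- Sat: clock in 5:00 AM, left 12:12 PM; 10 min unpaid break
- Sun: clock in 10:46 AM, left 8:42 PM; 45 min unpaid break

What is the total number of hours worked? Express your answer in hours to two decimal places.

32.27 hours

Thu: 5:51 AM–10:55 AM = 5 h 4 min; less 30 min break → 4 h 34 min
Fri: 5:46 AM–5:35 PM = 11 h 49 min; less 20 min break → 11 h 29 min
Sat: 5:00 AM–12:12 PM = 7 h 12 min; less 10 min break → 7 h 2 min
Sun: 10:46 AM–8:42 PM = 9 h 56 min; less 45 min break → 9 h 11 min
Total: 4 h 34 min + 11 h 29 min + 7 h 2 min + 9 h 11 min = 32 h 16 min.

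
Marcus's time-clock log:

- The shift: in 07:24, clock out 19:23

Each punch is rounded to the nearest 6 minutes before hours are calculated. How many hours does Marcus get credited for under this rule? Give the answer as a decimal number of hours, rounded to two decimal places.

12.00 hours

The shift: in 07:24→07:24, out 19:23→19:24; 12 h 0 min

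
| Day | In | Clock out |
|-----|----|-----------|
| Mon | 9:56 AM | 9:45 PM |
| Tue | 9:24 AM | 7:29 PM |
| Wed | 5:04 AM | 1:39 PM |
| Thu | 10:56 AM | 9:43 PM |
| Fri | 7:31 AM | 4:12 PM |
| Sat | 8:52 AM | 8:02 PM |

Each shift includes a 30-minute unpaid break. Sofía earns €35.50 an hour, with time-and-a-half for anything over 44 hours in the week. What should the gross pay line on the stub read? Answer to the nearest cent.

€2313.71

Mon: 9:56 AM–9:45 PM = 11 h 49 min; less 30 min break → 11 h 19 min
Tue: 9:24 AM–7:29 PM = 10 h 5 min; less 30 min break → 9 h 35 min
Wed: 5:04 AM–1:39 PM = 8 h 35 min; less 30 min break → 8 h 5 min
Thu: 10:56 AM–9:43 PM = 10 h 47 min; less 30 min break → 10 h 17 min
Fri: 7:31 AM–4:12 PM = 8 h 41 min; less 30 min break → 8 h 11 min
Sat: 8:52 AM–8:02 PM = 11 h 10 min; less 30 min break → 10 h 40 min
Total worked: 58 h 7 min = 3487 min.
Regular 44 h 0 min = 2640 min at €35.50/h; overtime 14 h 7 min = 847 min at €53.25/h.
Pay = (2640 × €35.50 + 847 × €53.25) ÷ 60 = €2313.71.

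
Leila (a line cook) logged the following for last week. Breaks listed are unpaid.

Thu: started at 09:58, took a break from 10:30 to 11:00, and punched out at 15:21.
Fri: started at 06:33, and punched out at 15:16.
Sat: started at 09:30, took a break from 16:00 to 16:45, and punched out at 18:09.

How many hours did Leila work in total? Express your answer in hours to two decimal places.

Thu: 09:58–15:21 = 5 h 23 min; less 30 min break → 4 h 53 min
Fri: 06:33–15:16 = 8 h 43 min
Sat: 09:30–18:09 = 8 h 39 min; less 45 min break → 7 h 54 min
Total: 4 h 53 min + 8 h 43 min + 7 h 54 min = 21 h 30 min.

21.50 hours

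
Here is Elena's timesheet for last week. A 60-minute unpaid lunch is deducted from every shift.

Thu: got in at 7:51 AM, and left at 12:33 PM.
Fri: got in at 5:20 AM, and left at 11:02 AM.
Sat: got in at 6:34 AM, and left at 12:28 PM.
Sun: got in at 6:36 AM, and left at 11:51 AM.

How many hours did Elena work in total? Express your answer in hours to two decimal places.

17.55 hours

Thu: 7:51 AM–12:33 PM = 4 h 42 min; less 60 min break → 3 h 42 min
Fri: 5:20 AM–11:02 AM = 5 h 42 min; less 60 min break → 4 h 42 min
Sat: 6:34 AM–12:28 PM = 5 h 54 min; less 60 min break → 4 h 54 min
Sun: 6:36 AM–11:51 AM = 5 h 15 min; less 60 min break → 4 h 15 min
Total: 3 h 42 min + 4 h 42 min + 4 h 54 min + 4 h 15 min = 17 h 33 min.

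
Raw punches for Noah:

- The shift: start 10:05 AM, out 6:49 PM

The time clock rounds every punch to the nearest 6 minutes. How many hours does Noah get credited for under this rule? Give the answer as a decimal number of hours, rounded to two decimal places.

8.70 hours

The shift: in 10:05 AM→10:06 AM, out 6:49 PM→6:48 PM; 8 h 42 min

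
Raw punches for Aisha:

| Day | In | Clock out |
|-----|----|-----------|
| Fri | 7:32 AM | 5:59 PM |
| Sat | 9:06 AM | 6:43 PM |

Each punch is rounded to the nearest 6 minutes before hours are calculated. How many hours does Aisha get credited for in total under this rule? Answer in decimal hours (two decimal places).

Fri: in 7:32 AM→7:30 AM, out 5:59 PM→6:00 PM; 10 h 30 min
Sat: in 9:06 AM→9:06 AM, out 6:43 PM→6:42 PM; 9 h 36 min
Total credited: 20 h 6 min.

20.10 hours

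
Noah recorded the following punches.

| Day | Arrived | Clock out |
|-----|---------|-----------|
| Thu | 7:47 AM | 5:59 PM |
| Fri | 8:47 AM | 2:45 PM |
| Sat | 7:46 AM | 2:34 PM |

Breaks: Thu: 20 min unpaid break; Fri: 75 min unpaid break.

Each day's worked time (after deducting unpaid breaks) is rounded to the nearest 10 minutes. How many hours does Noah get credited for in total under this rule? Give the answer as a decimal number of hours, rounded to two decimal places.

Thu: 7:47 AM–5:59 PM = 10 h 12 min − 20 min = 9 h 52 min → rounds to 9 h 50 min
Fri: 8:47 AM–2:45 PM = 5 h 58 min − 75 min = 4 h 43 min → rounds to 4 h 40 min
Sat: 7:46 AM–2:34 PM = 6 h 48 min → rounds to 6 h 50 min
Total credited: 21 h 20 min.

21.33 hours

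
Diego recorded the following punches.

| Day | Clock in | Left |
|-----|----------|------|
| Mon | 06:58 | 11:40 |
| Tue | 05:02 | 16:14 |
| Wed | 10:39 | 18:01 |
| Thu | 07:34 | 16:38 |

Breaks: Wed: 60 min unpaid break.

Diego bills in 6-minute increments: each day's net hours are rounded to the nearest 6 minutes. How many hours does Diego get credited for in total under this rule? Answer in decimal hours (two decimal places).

31.40 hours

Mon: 06:58–11:40 = 4 h 42 min → rounds to 4 h 42 min
Tue: 05:02–16:14 = 11 h 12 min → rounds to 11 h 12 min
Wed: 10:39–18:01 = 7 h 22 min − 60 min = 6 h 22 min → rounds to 6 h 24 min
Thu: 07:34–16:38 = 9 h 4 min → rounds to 9 h 6 min
Total credited: 31 h 24 min.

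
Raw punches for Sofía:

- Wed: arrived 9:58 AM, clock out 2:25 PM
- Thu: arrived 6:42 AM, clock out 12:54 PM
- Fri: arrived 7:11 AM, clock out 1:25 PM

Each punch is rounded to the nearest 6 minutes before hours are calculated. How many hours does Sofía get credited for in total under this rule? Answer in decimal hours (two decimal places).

16.80 hours

Wed: in 9:58 AM→10:00 AM, out 2:25 PM→2:24 PM; 4 h 24 min
Thu: in 6:42 AM→6:42 AM, out 12:54 PM→12:54 PM; 6 h 12 min
Fri: in 7:11 AM→7:12 AM, out 1:25 PM→1:24 PM; 6 h 12 min
Total credited: 16 h 48 min.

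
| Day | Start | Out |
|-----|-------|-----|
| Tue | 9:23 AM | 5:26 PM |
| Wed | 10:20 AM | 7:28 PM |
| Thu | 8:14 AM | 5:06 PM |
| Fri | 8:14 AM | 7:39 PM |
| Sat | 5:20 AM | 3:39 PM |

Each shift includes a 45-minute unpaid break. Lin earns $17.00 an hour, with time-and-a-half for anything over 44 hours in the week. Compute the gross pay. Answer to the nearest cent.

Tue: 9:23 AM–5:26 PM = 8 h 3 min; less 45 min break → 7 h 18 min
Wed: 10:20 AM–7:28 PM = 9 h 8 min; less 45 min break → 8 h 23 min
Thu: 8:14 AM–5:06 PM = 8 h 52 min; less 45 min break → 8 h 7 min
Fri: 8:14 AM–7:39 PM = 11 h 25 min; less 45 min break → 10 h 40 min
Sat: 5:20 AM–3:39 PM = 10 h 19 min; less 45 min break → 9 h 34 min
Total worked: 44 h 2 min = 2642 min.
Regular 44 h 0 min = 2640 min at $17.00/h; overtime 0 h 2 min = 2 min at $25.50/h.
Pay = (2640 × $17.00 + 2 × $25.50) ÷ 60 = $748.85.

$748.85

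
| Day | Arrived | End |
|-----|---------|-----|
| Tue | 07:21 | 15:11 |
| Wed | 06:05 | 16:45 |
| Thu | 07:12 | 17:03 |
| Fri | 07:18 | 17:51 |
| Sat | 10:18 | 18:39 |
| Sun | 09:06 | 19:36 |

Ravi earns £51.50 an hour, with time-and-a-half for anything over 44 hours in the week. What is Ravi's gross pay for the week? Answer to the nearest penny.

Tue: 07:21–15:11 = 7 h 50 min
Wed: 06:05–16:45 = 10 h 40 min
Thu: 07:12–17:03 = 9 h 51 min
Fri: 07:18–17:51 = 10 h 33 min
Sat: 10:18–18:39 = 8 h 21 min
Sun: 09:06–19:36 = 10 h 30 min
Total worked: 57 h 45 min = 3465 min.
Regular 44 h 0 min = 2640 min at £51.50/h; overtime 13 h 45 min = 825 min at £77.25/h.
Pay = (2640 × £51.50 + 825 × £77.25) ÷ 60 = £3328.19.

£3328.19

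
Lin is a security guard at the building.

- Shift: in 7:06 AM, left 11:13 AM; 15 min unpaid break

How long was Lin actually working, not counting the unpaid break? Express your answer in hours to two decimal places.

3.87 hours

Shift: 7:06 AM–11:13 AM = 4 h 7 min; less 15 min break → 3 h 52 min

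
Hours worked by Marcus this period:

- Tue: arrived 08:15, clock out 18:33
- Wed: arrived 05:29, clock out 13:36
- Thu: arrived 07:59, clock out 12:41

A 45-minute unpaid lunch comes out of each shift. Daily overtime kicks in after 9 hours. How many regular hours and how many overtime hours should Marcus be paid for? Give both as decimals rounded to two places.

Tue: 08:15–18:33 = 10 h 18 min; less 45 min break → 9 h 33 min
Wed: 05:29–13:36 = 8 h 7 min; less 45 min break → 7 h 22 min
Thu: 07:59–12:41 = 4 h 42 min; less 45 min break → 3 h 57 min
Tue reg 9 h 0 min / OT 0 h 33 min; Wed reg 7 h 22 min / OT 0 h 0 min; Thu reg 3 h 57 min / OT 0 h 0 min.
Totals: regular 20 h 19 min, overtime 0 h 33 min.

Regular 20.32 hours, overtime 0.55 hours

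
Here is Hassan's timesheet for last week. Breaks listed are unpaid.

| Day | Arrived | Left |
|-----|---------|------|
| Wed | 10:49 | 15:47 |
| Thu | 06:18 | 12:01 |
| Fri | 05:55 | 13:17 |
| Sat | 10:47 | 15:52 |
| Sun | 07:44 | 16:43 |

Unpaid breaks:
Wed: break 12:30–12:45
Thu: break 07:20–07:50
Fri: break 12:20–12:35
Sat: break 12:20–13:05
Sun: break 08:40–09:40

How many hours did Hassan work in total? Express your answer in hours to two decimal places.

Wed: 10:49–15:47 = 4 h 58 min; less 15 min break → 4 h 43 min
Thu: 06:18–12:01 = 5 h 43 min; less 30 min break → 5 h 13 min
Fri: 05:55–13:17 = 7 h 22 min; less 15 min break → 7 h 7 min
Sat: 10:47–15:52 = 5 h 5 min; less 45 min break → 4 h 20 min
Sun: 07:44–16:43 = 8 h 59 min; less 60 min break → 7 h 59 min
Total: 4 h 43 min + 5 h 13 min + 7 h 7 min + 4 h 20 min + 7 h 59 min = 29 h 22 min.

29.37 hours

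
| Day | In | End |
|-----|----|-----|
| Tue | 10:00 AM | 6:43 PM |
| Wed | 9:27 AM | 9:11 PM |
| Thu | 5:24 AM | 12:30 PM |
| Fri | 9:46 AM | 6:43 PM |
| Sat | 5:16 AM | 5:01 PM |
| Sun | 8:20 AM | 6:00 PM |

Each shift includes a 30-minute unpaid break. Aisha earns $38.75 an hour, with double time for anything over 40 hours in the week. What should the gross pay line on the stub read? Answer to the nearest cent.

Tue: 10:00 AM–6:43 PM = 8 h 43 min; less 30 min break → 8 h 13 min
Wed: 9:27 AM–9:11 PM = 11 h 44 min; less 30 min break → 11 h 14 min
Thu: 5:24 AM–12:30 PM = 7 h 6 min; less 30 min break → 6 h 36 min
Fri: 9:46 AM–6:43 PM = 8 h 57 min; less 30 min break → 8 h 27 min
Sat: 5:16 AM–5:01 PM = 11 h 45 min; less 30 min break → 11 h 15 min
Sun: 8:20 AM–6:00 PM = 9 h 40 min; less 30 min break → 9 h 10 min
Total worked: 54 h 55 min = 3295 min.
Regular 40 h 0 min = 2400 min at $38.75/h; overtime 14 h 55 min = 895 min at $77.50/h.
Pay = (2400 × $38.75 + 895 × $77.50) ÷ 60 = $2706.04.

$2706.04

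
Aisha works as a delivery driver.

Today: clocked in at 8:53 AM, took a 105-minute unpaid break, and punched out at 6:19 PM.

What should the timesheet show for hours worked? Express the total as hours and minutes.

7 h 41 min

Today: 8:53 AM–6:19 PM = 9 h 26 min; less 105 min break → 7 h 41 min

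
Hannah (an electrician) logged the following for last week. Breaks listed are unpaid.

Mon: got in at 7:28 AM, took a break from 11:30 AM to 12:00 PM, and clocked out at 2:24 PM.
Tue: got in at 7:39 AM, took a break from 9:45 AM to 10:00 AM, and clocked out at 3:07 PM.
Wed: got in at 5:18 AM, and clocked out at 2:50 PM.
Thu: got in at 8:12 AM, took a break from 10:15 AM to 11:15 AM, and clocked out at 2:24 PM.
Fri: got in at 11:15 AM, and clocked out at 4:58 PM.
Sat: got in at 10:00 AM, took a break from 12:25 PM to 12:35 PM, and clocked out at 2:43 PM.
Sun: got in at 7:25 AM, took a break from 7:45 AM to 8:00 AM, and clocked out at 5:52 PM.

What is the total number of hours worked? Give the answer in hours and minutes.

Mon: 7:28 AM–2:24 PM = 6 h 56 min; less 30 min break → 6 h 26 min
Tue: 7:39 AM–3:07 PM = 7 h 28 min; less 15 min break → 7 h 13 min
Wed: 5:18 AM–2:50 PM = 9 h 32 min
Thu: 8:12 AM–2:24 PM = 6 h 12 min; less 60 min break → 5 h 12 min
Fri: 11:15 AM–4:58 PM = 5 h 43 min
Sat: 10:00 AM–2:43 PM = 4 h 43 min; less 10 min break → 4 h 33 min
Sun: 7:25 AM–5:52 PM = 10 h 27 min; less 15 min break → 10 h 12 min
Total: 6 h 26 min + 7 h 13 min + 9 h 32 min + 5 h 12 min + 5 h 43 min + 4 h 33 min + 10 h 12 min = 48 h 51 min.

48 h 51 min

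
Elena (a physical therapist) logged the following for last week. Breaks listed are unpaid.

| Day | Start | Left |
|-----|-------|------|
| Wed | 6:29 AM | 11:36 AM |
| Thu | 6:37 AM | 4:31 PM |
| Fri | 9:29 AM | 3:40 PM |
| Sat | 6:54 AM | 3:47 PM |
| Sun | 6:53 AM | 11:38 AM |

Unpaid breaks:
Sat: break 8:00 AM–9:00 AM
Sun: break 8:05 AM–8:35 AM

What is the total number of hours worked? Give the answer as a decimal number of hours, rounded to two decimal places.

Wed: 6:29 AM–11:36 AM = 5 h 7 min
Thu: 6:37 AM–4:31 PM = 9 h 54 min
Fri: 9:29 AM–3:40 PM = 6 h 11 min
Sat: 6:54 AM–3:47 PM = 8 h 53 min; less 60 min break → 7 h 53 min
Sun: 6:53 AM–11:38 AM = 4 h 45 min; less 30 min break → 4 h 15 min
Total: 5 h 7 min + 9 h 54 min + 6 h 11 min + 7 h 53 min + 4 h 15 min = 33 h 20 min.

33.33 hours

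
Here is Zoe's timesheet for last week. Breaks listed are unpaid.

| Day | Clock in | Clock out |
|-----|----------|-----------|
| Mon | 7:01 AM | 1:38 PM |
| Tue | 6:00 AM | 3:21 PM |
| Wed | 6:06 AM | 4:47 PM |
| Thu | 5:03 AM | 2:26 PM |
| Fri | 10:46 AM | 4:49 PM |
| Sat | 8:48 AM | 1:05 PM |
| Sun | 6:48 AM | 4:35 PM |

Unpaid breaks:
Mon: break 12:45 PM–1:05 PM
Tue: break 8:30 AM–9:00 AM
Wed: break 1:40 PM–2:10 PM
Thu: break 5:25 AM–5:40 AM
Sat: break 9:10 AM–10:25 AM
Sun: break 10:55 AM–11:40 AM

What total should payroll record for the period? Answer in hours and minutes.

52 h 34 min

Mon: 7:01 AM–1:38 PM = 6 h 37 min; less 20 min break → 6 h 17 min
Tue: 6:00 AM–3:21 PM = 9 h 21 min; less 30 min break → 8 h 51 min
Wed: 6:06 AM–4:47 PM = 10 h 41 min; less 30 min break → 10 h 11 min
Thu: 5:03 AM–2:26 PM = 9 h 23 min; less 15 min break → 9 h 8 min
Fri: 10:46 AM–4:49 PM = 6 h 3 min
Sat: 8:48 AM–1:05 PM = 4 h 17 min; less 75 min break → 3 h 2 min
Sun: 6:48 AM–4:35 PM = 9 h 47 min; less 45 min break → 9 h 2 min
Total: 6 h 17 min + 8 h 51 min + 10 h 11 min + 9 h 8 min + 6 h 3 min + 3 h 2 min + 9 h 2 min = 52 h 34 min.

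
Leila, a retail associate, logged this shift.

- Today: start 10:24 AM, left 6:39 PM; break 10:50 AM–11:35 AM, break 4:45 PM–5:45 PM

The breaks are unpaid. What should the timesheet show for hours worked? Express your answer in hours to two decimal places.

6.50 hours

Today: 10:24 AM–6:39 PM = 8 h 15 min; less 105 min break → 6 h 30 min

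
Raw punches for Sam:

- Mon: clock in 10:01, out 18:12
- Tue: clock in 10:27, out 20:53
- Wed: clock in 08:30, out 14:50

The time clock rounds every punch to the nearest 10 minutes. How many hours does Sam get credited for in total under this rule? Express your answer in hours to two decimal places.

Mon: in 10:01→10:00, out 18:12→18:10; 8 h 10 min
Tue: in 10:27→10:30, out 20:53→20:50; 10 h 20 min
Wed: in 08:30→08:30, out 14:50→14:50; 6 h 20 min
Total credited: 24 h 50 min.

24.83 hours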